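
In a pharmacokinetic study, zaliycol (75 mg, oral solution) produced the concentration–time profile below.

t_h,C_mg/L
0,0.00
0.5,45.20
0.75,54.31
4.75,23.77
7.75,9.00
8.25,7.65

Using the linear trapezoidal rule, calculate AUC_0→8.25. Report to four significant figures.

AUC = 233.2 mg/L·h

Trapezoidal AUC_0→8.25:
  [0→0.5]: (0.00+45.20)/2 × 0.5 = 11.3
  [0.5→0.75]: (45.20+54.31)/2 × 0.25 = 12.43875
  [0.75→4.75]: (54.31+23.77)/2 × 4 = 156.16
  [4.75→7.75]: (23.77+9.00)/2 × 3 = 49.155
  [7.75→8.25]: (9.00+7.65)/2 × 0.5 = 4.1625
  Sum = 233.21625 mg/L·h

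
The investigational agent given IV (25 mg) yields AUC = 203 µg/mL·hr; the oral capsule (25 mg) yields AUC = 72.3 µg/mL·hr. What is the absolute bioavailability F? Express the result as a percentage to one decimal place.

F = (AUC_ev / D_ev) / (AUC_iv / D_iv)
  = (72.3/25) / (203/25)
  = 2.892 / 8.12 = 0.3562
  = 35.62%

F = 35.6%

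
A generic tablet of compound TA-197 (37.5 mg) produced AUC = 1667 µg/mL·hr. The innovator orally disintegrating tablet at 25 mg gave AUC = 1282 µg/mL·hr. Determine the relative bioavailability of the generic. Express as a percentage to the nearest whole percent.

F_rel = (AUC_test/D_test) / (AUC_ref/D_ref)
      = (1667/37.5) / (1282/25)
      = 44.4533 / 51.28 = 0.8669 = 86.69%

F_rel = 87%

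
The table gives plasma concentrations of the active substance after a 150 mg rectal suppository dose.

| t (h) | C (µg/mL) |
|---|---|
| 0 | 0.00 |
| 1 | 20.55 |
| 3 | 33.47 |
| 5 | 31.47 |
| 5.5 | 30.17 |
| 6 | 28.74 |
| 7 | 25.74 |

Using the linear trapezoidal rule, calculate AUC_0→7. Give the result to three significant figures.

Trapezoidal AUC_0→7:
  [0→1]: (0.00+20.55)/2 × 1 = 10.275
  [1→3]: (20.55+33.47)/2 × 2 = 54.02
  [3→5]: (33.47+31.47)/2 × 2 = 64.94
  [5→5.5]: (31.47+30.17)/2 × 0.5 = 15.41
  [5.5→6]: (30.17+28.74)/2 × 0.5 = 14.7275
  [6→7]: (28.74+25.74)/2 × 1 = 27.24
  Sum = 186.6125 µg/mL·h

AUC = 187 µg/mL·h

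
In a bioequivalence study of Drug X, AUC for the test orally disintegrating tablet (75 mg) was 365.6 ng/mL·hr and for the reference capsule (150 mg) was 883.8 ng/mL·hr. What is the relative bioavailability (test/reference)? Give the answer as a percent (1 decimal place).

F_rel = (AUC_test/D_test) / (AUC_ref/D_ref)
      = (365.6/75) / (883.8/150)
      = 4.87467 / 5.892 = 0.8273 = 82.73%

F_rel = 82.7%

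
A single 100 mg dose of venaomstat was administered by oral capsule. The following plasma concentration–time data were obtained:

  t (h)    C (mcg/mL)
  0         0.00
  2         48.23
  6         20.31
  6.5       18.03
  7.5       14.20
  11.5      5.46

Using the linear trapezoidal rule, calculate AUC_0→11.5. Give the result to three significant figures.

Trapezoidal AUC_0→11.5:
  [0→2]: (0.00+48.23)/2 × 2 = 48.23
  [2→6]: (48.23+20.31)/2 × 4 = 137.08
  [6→6.5]: (20.31+18.03)/2 × 0.5 = 9.585
  [6.5→7.5]: (18.03+14.20)/2 × 1 = 16.115
  [7.5→11.5]: (14.20+5.46)/2 × 4 = 39.32
  Sum = 250.33 mcg/mL·h

AUC = 250 mcg/mL·h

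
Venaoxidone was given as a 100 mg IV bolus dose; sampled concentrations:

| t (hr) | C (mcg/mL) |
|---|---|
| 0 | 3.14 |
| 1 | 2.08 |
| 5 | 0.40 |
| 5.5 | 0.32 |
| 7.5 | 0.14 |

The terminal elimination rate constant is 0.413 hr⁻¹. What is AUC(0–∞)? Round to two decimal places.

Trapezoidal AUC_0→7.5:
  [0→1]: (3.14+2.08)/2 × 1 = 2.61
  [1→5]: (2.08+0.40)/2 × 4 = 4.96
  [5→5.5]: (0.40+0.32)/2 × 0.5 = 0.18
  [5.5→7.5]: (0.32+0.14)/2 × 2 = 0.46
  Sum = 8.21 mcg/mL·hr
Extrapolated tail: C_last / k_e = 0.14 / 0.413 = 0.339
AUC_0→∞ = 8.21 + 0.339 = 8.549 mcg/mL·hr

AUC = 8.55 mcg/mL·hr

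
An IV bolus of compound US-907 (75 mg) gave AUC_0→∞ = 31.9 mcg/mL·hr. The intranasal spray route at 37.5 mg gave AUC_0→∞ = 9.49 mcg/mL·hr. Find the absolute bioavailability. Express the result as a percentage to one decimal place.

F = 59.5%

F = (AUC_ev / D_ev) / (AUC_iv / D_iv)
  = (9.49/37.5) / (31.9/75)
  = 0.253067 / 0.425333 = 0.5950
  = 59.50%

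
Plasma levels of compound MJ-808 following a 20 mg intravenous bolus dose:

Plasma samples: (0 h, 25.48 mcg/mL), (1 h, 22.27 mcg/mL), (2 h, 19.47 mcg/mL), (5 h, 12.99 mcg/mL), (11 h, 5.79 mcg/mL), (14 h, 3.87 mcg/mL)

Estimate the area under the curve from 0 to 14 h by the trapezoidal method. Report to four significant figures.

AUC = 164.3 mcg/mL·h

Trapezoidal AUC_0→14:
  [0→1]: (25.48+22.27)/2 × 1 = 23.875
  [1→2]: (22.27+19.47)/2 × 1 = 20.87
  [2→5]: (19.47+12.99)/2 × 3 = 48.69
  [5→11]: (12.99+5.79)/2 × 6 = 56.34
  [11→14]: (5.79+3.87)/2 × 3 = 14.49
  Sum = 164.265 mcg/mL·h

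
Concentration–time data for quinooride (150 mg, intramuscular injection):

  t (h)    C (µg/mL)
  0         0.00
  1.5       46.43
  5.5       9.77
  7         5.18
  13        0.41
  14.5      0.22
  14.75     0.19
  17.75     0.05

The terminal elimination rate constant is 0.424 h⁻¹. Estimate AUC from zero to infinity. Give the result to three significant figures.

AUC = 176 µg/mL·h

Trapezoidal AUC_0→17.75:
  [0→1.5]: (0.00+46.43)/2 × 1.5 = 34.8225
  [1.5→5.5]: (46.43+9.77)/2 × 4 = 112.4
  [5.5→7]: (9.77+5.18)/2 × 1.5 = 11.2125
  [7→13]: (5.18+0.41)/2 × 6 = 16.77
  [13→14.5]: (0.41+0.22)/2 × 1.5 = 0.4725
  [14.5→14.75]: (0.22+0.19)/2 × 0.25 = 0.05125
  [14.75→17.75]: (0.19+0.05)/2 × 3 = 0.36
  Sum = 176.08875 µg/mL·h
Extrapolated tail: C_last / k_e = 0.05 / 0.424 = 0.118
AUC_0→∞ = 176.08875 + 0.118 = 176.20675 µg/mL·h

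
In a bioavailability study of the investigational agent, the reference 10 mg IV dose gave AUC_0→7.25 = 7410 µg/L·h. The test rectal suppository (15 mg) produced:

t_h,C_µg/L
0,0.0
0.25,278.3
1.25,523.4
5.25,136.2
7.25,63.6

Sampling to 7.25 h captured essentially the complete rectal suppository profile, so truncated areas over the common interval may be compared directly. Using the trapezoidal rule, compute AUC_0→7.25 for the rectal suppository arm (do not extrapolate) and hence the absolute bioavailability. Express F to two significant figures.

F = 0.18

Trapezoidal AUC_0→7.25 (rectal suppository):
  [0→0.25]: (0.0+278.3)/2 × 0.25 = 34.7875
  [0.25→1.25]: (278.3+523.4)/2 × 1 = 400.85
  [1.25→5.25]: (523.4+136.2)/2 × 4 = 1319.2
  [5.25→7.25]: (136.2+63.6)/2 × 2 = 199.8
  Sum = 1954.6375 µg/L·h
F = (AUC_ev/D_ev)/(AUC_iv/D_iv) = (1954.6375/15)/(7410/10) = 130.309/741 = 0.1759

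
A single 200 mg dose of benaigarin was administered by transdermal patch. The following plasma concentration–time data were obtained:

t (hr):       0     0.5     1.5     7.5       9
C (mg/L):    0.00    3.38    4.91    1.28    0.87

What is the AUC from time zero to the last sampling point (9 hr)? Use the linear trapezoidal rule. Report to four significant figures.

Trapezoidal AUC_0→9:
  [0→0.5]: (0.00+3.38)/2 × 0.5 = 0.845
  [0.5→1.5]: (3.38+4.91)/2 × 1 = 4.145
  [1.5→7.5]: (4.91+1.28)/2 × 6 = 18.57
  [7.5→9]: (1.28+0.87)/2 × 1.5 = 1.6125
  Sum = 25.1725 mg/L·hr

AUC = 25.17 mg/L·hr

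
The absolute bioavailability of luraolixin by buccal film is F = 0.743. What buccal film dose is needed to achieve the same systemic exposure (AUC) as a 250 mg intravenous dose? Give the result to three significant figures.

D_buccal = 336 mg

For equal systemic exposure: F × D_ev = D_iv
D_ev = D_iv / F = 250 / 0.743 = 336.474 mg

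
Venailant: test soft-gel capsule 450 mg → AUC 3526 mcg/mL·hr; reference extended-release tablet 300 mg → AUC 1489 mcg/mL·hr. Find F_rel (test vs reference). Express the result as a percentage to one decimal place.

F_rel = 157.9%

F_rel = (AUC_test/D_test) / (AUC_ref/D_ref)
      = (3526/450) / (1489/300)
      = 7.83556 / 4.96333 = 1.5787 = 157.87%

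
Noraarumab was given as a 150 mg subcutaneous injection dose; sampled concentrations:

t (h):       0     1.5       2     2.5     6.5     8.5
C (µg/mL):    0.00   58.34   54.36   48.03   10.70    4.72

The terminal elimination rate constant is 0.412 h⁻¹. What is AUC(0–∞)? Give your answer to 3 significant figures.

AUC = 242 µg/mL·h

Trapezoidal AUC_0→8.5:
  [0→1.5]: (0.00+58.34)/2 × 1.5 = 43.755
  [1.5→2]: (58.34+54.36)/2 × 0.5 = 28.175
  [2→2.5]: (54.36+48.03)/2 × 0.5 = 25.5975
  [2.5→6.5]: (48.03+10.70)/2 × 4 = 117.46
  [6.5→8.5]: (10.70+4.72)/2 × 2 = 15.42
  Sum = 230.4075 µg/mL·h
Extrapolated tail: C_last / k_e = 4.72 / 0.412 = 11.456
AUC_0→∞ = 230.4075 + 11.456 = 241.8635 µg/mL·h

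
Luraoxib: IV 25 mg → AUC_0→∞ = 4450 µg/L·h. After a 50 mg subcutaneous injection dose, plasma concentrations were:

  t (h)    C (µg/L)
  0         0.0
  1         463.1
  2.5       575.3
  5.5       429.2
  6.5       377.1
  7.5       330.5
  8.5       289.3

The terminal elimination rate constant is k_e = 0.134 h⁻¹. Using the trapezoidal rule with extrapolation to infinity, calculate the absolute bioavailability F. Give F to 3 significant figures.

Trapezoidal AUC_0→8.5 (subcutaneous injection):
  [0→1]: (0.0+463.1)/2 × 1 = 231.55
  [1→2.5]: (463.1+575.3)/2 × 1.5 = 778.8
  [2.5→5.5]: (575.3+429.2)/2 × 3 = 1506.75
  [5.5→6.5]: (429.2+377.1)/2 × 1 = 403.15
  [6.5→7.5]: (377.1+330.5)/2 × 1 = 353.8
  [7.5→8.5]: (330.5+289.3)/2 × 1 = 309.9
  Sum = 3583.95 µg/L·h
Tail: C_last/k_e = 289.3/0.134 = 2158.955
AUC_0→∞ (subcutaneous injection) = 3583.95 + 2158.955 = 5742.905 µg/L·h
F = (AUC_ev/D_ev)/(AUC_iv/D_iv) = (5742.905/50)/(4450/25) = 114.8581/178 = 0.6453

F = 0.645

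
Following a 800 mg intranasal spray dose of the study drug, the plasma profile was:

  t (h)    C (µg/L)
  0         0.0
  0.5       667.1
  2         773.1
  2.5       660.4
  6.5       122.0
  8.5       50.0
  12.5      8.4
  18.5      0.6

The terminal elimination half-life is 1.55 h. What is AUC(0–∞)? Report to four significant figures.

AUC = 3487 µg/L·h

Trapezoidal AUC_0→18.5:
  [0→0.5]: (0.0+667.1)/2 × 0.5 = 166.775
  [0.5→2]: (667.1+773.1)/2 × 1.5 = 1080.15
  [2→2.5]: (773.1+660.4)/2 × 0.5 = 358.375
  [2.5→6.5]: (660.4+122.0)/2 × 4 = 1564.8
  [6.5→8.5]: (122.0+50.0)/2 × 2 = 172.0
  [8.5→12.5]: (50.0+8.4)/2 × 4 = 116.8
  [12.5→18.5]: (8.4+0.6)/2 × 6 = 27.0
  Sum = 3485.9 µg/L·h
k_e = ln2 / t½ = 0.693147 / 1.55 = 0.4472 h^-1
Extrapolated tail: C_last / k_e = 0.6 / 0.4472 = 1.342
AUC_0→∞ = 3485.9 + 1.342 = 3487.242 µg/L·h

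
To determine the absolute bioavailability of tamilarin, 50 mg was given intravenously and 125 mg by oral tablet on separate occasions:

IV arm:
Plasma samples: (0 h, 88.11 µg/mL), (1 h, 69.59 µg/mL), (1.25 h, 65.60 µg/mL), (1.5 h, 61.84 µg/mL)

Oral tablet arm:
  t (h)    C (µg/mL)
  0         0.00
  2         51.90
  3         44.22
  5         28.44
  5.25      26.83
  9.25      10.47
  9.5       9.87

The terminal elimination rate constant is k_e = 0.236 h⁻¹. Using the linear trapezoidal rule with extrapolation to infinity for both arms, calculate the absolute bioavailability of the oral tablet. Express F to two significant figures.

Trapezoidal AUC_0→1.5 (IV):
  [0→1]: (88.11+69.59)/2 × 1 = 78.85
  [1→1.25]: (69.59+65.60)/2 × 0.25 = 16.89875
  [1.25→1.5]: (65.60+61.84)/2 × 0.25 = 15.93
  Sum = 111.67875 µg/mL·h
IV tail: 61.84/0.236 = 262.034; AUC_iv,0→∞ = 111.67875 + 262.034 = 373.71275 µg/mL·h
Trapezoidal AUC_0→9.5 (oral tablet):
  [0→2]: (0.00+51.90)/2 × 2 = 51.9
  [2→3]: (51.90+44.22)/2 × 1 = 48.06
  [3→5]: (44.22+28.44)/2 × 2 = 72.66
  [5→5.25]: (28.44+26.83)/2 × 0.25 = 6.90875
  [5.25→9.25]: (26.83+10.47)/2 × 4 = 74.6
  [9.25→9.5]: (10.47+9.87)/2 × 0.25 = 2.5425
  Sum = 256.67125 µg/mL·h
oral tablet tail: 9.87/0.236 = 41.822; AUC_ev,0→∞ = 256.67125 + 41.822 = 298.49325 µg/mL·h
F = (AUC_ev/D_ev)/(AUC_iv/D_iv) = (298.49325/125)/(373.71275/50) = 2.387946/7.474255 = 0.3195

F = 0.32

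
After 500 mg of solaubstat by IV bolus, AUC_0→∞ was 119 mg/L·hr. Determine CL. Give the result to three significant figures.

CL = 4.20 L/hr

CL = Dose_iv / AUC_0→∞
   = 500 / 119 = 4.20168 L/hr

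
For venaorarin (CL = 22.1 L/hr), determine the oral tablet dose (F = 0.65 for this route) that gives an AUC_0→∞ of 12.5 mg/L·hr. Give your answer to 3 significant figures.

Dose = CL × AUC_0→∞ / F
     = 22.1 × 12.5 / 0.65 = 425 mg

Dose = 425 mg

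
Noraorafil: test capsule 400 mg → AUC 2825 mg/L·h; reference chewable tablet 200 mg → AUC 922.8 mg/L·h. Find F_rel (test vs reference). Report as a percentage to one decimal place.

F_rel = 153.1%

F_rel = (AUC_test/D_test) / (AUC_ref/D_ref)
      = (2825/400) / (922.8/200)
      = 7.0625 / 4.614 = 1.5307 = 153.07%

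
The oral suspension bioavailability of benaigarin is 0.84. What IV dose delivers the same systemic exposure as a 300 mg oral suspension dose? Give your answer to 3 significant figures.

D_iv = 252 mg

Systemic exposure from an extravascular dose = F × D_ev, so the equivalent IV dose is F × D_ev.
D_iv = F × D_ev = 0.84 × 300 = 252 mg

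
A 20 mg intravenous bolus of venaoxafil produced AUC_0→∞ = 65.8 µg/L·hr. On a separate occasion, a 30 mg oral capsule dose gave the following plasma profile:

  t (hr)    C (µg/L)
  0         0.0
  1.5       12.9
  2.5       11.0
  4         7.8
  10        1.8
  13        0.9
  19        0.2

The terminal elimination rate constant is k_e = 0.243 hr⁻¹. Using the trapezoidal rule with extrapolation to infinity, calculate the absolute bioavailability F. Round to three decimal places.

F = 0.737

Trapezoidal AUC_0→19 (oral capsule):
  [0→1.5]: (0.0+12.9)/2 × 1.5 = 9.675
  [1.5→2.5]: (12.9+11.0)/2 × 1 = 11.95
  [2.5→4]: (11.0+7.8)/2 × 1.5 = 14.1
  [4→10]: (7.8+1.8)/2 × 6 = 28.8
  [10→13]: (1.8+0.9)/2 × 3 = 4.05
  [13→19]: (0.9+0.2)/2 × 6 = 3.3
  Sum = 71.875 µg/L·hr
Tail: C_last/k_e = 0.2/0.243 = 0.823
AUC_0→∞ (oral capsule) = 71.875 + 0.823 = 72.698 µg/L·hr
F = (AUC_ev/D_ev)/(AUC_iv/D_iv) = (72.698/30)/(65.8/20) = 2.42327/3.29 = 0.7366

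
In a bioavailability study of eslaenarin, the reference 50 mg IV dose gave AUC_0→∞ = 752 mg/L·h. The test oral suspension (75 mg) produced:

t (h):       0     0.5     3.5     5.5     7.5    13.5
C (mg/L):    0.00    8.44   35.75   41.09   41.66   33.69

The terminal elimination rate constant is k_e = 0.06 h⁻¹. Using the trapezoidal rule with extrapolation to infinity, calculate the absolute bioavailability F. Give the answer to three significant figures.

F = 0.900

Trapezoidal AUC_0→13.5 (oral suspension):
  [0→0.5]: (0.00+8.44)/2 × 0.5 = 2.11
  [0.5→3.5]: (8.44+35.75)/2 × 3 = 66.285
  [3.5→5.5]: (35.75+41.09)/2 × 2 = 76.84
  [5.5→7.5]: (41.09+41.66)/2 × 2 = 82.75
  [7.5→13.5]: (41.66+33.69)/2 × 6 = 226.05
  Sum = 454.035 mg/L·h
Tail: C_last/k_e = 33.69/0.06 = 561.500
AUC_0→∞ (oral suspension) = 454.035 + 561.500 = 1015.535 mg/L·h
F = (AUC_ev/D_ev)/(AUC_iv/D_iv) = (1015.535/75)/(752/50) = 13.5405/15.04 = 0.9003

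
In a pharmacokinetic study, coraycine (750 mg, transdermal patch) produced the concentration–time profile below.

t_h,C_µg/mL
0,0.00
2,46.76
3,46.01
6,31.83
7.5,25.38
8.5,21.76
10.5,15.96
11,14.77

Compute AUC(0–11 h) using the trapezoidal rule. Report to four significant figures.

AUC = 321.8 µg/mL·h

Trapezoidal AUC_0→11:
  [0→2]: (0.00+46.76)/2 × 2 = 46.76
  [2→3]: (46.76+46.01)/2 × 1 = 46.385
  [3→6]: (46.01+31.83)/2 × 3 = 116.76
  [6→7.5]: (31.83+25.38)/2 × 1.5 = 42.9075
  [7.5→8.5]: (25.38+21.76)/2 × 1 = 23.57
  [8.5→10.5]: (21.76+15.96)/2 × 2 = 37.72
  [10.5→11]: (15.96+14.77)/2 × 0.5 = 7.6825
  Sum = 321.785 µg/mL·h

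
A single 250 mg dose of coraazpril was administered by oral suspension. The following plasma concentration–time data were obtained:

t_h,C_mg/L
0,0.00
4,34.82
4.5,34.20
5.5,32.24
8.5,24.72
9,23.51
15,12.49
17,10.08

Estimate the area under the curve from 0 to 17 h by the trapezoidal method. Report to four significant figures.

Trapezoidal AUC_0→17:
  [0→4]: (0.00+34.82)/2 × 4 = 69.64
  [4→4.5]: (34.82+34.20)/2 × 0.5 = 17.255
  [4.5→5.5]: (34.20+32.24)/2 × 1 = 33.22
  [5.5→8.5]: (32.24+24.72)/2 × 3 = 85.44
  [8.5→9]: (24.72+23.51)/2 × 0.5 = 12.0575
  [9→15]: (23.51+12.49)/2 × 6 = 108.0
  [15→17]: (12.49+10.08)/2 × 2 = 22.57
  Sum = 348.1825 mg/L·h

AUC = 348.2 mg/L·h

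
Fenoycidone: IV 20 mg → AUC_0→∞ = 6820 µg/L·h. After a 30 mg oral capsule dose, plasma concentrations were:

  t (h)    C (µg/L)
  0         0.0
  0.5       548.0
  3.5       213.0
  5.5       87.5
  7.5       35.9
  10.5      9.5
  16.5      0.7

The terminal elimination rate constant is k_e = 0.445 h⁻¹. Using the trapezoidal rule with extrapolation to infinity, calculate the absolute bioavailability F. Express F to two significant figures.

Trapezoidal AUC_0→16.5 (oral capsule):
  [0→0.5]: (0.0+548.0)/2 × 0.5 = 137.0
  [0.5→3.5]: (548.0+213.0)/2 × 3 = 1141.5
  [3.5→5.5]: (213.0+87.5)/2 × 2 = 300.5
  [5.5→7.5]: (87.5+35.9)/2 × 2 = 123.4
  [7.5→10.5]: (35.9+9.5)/2 × 3 = 68.1
  [10.5→16.5]: (9.5+0.7)/2 × 6 = 30.6
  Sum = 1801.1 µg/L·h
Tail: C_last/k_e = 0.7/0.445 = 1.573
AUC_0→∞ (oral capsule) = 1801.1 + 1.573 = 1802.673 µg/L·h
F = (AUC_ev/D_ev)/(AUC_iv/D_iv) = (1802.673/30)/(6820/20) = 60.0891/341 = 0.1762

F = 0.18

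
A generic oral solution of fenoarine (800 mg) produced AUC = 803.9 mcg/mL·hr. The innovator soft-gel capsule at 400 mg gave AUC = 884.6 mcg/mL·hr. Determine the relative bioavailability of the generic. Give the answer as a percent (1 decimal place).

F_rel = 45.4%

F_rel = (AUC_test/D_test) / (AUC_ref/D_ref)
      = (803.9/800) / (884.6/400)
      = 1.004875 / 2.2115 = 0.4544 = 45.44%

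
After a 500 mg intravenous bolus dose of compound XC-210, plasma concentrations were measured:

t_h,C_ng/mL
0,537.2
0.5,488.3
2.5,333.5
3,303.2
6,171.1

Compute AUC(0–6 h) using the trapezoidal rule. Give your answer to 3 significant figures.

Trapezoidal AUC_0→6:
  [0→0.5]: (537.2+488.3)/2 × 0.5 = 256.375
  [0.5→2.5]: (488.3+333.5)/2 × 2 = 821.8
  [2.5→3]: (333.5+303.2)/2 × 0.5 = 159.175
  [3→6]: (303.2+171.1)/2 × 3 = 711.45
  Sum = 1948.8 ng/mL·h

AUC = 1950 ng/mL·h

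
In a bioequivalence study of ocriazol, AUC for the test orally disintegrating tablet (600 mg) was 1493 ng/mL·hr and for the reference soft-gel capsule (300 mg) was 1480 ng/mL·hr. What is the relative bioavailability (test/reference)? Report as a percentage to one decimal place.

F_rel = (AUC_test/D_test) / (AUC_ref/D_ref)
      = (1493/600) / (1480/300)
      = 2.48833 / 4.93333 = 0.5044 = 50.44%

F_rel = 50.4%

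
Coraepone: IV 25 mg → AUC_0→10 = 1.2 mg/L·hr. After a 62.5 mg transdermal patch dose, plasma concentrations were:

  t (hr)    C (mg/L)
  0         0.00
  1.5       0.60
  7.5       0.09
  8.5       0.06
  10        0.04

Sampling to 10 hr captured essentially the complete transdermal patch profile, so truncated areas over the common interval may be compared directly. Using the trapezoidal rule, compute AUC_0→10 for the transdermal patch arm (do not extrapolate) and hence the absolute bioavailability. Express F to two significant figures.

F = 0.89

Trapezoidal AUC_0→10 (transdermal patch):
  [0→1.5]: (0.00+0.60)/2 × 1.5 = 0.45
  [1.5→7.5]: (0.60+0.09)/2 × 6 = 2.07
  [7.5→8.5]: (0.09+0.06)/2 × 1 = 0.075
  [8.5→10]: (0.06+0.04)/2 × 1.5 = 0.075
  Sum = 2.67 mg/L·hr
F = (AUC_ev/D_ev)/(AUC_iv/D_iv) = (2.67/62.5)/(1.2/25) = 0.04272/0.048 = 0.8900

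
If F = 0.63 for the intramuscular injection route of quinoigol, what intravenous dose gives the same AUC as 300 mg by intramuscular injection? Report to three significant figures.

Systemic exposure from an extravascular dose = F × D_ev, so the equivalent IV dose is F × D_ev.
D_iv = F × D_ev = 0.63 × 300 = 189 mg

D_iv = 189 mg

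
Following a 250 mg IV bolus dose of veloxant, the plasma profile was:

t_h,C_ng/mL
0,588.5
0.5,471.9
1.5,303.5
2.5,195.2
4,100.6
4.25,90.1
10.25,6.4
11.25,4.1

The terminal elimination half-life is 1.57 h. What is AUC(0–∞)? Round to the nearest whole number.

AUC = 1452 ng/mL·h

Trapezoidal AUC_0→11.25:
  [0→0.5]: (588.5+471.9)/2 × 0.5 = 265.1
  [0.5→1.5]: (471.9+303.5)/2 × 1 = 387.7
  [1.5→2.5]: (303.5+195.2)/2 × 1 = 249.35
  [2.5→4]: (195.2+100.6)/2 × 1.5 = 221.85
  [4→4.25]: (100.6+90.1)/2 × 0.25 = 23.8375
  [4.25→10.25]: (90.1+6.4)/2 × 6 = 289.5
  [10.25→11.25]: (6.4+4.1)/2 × 1 = 5.25
  Sum = 1442.5875 ng/mL·h
k_e = ln2 / t½ = 0.693147 / 1.57 = 0.4415 h^-1
Extrapolated tail: C_last / k_e = 4.1 / 0.4415 = 9.287
AUC_0→∞ = 1442.5875 + 9.287 = 1451.8745 ng/mL·h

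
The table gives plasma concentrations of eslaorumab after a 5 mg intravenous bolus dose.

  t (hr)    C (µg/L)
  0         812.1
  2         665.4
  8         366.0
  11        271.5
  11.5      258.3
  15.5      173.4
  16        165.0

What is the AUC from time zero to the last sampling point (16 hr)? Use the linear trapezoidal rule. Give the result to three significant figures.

AUC = 6610 µg/L·hr

Trapezoidal AUC_0→16:
  [0→2]: (812.1+665.4)/2 × 2 = 1477.5
  [2→8]: (665.4+366.0)/2 × 6 = 3094.2
  [8→11]: (366.0+271.5)/2 × 3 = 956.25
  [11→11.5]: (271.5+258.3)/2 × 0.5 = 132.45
  [11.5→15.5]: (258.3+173.4)/2 × 4 = 863.4
  [15.5→16]: (173.4+165.0)/2 × 0.5 = 84.6
  Sum = 6608.4 µg/L·hr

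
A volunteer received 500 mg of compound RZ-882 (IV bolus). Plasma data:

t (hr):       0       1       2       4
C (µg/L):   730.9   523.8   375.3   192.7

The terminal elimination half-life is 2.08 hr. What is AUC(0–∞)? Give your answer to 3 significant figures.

AUC = 2220 µg/L·hr

Trapezoidal AUC_0→4:
  [0→1]: (730.9+523.8)/2 × 1 = 627.35
  [1→2]: (523.8+375.3)/2 × 1 = 449.55
  [2→4]: (375.3+192.7)/2 × 2 = 568.0
  Sum = 1644.9 µg/L·hr
k_e = ln2 / t½ = 0.693147 / 2.08 = 0.3332 hr^-1
Extrapolated tail: C_last / k_e = 192.7 / 0.3332 = 578.331
AUC_0→∞ = 1644.9 + 578.331 = 2223.231 µg/L·hr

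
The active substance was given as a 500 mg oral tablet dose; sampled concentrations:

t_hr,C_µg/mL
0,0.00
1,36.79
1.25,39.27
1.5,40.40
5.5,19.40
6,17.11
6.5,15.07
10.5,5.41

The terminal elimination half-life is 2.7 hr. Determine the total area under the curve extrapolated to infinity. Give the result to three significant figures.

AUC = 237 µg/mL·hr

Trapezoidal AUC_0→10.5:
  [0→1]: (0.00+36.79)/2 × 1 = 18.395
  [1→1.25]: (36.79+39.27)/2 × 0.25 = 9.5075
  [1.25→1.5]: (39.27+40.40)/2 × 0.25 = 9.95875
  [1.5→5.5]: (40.40+19.40)/2 × 4 = 119.6
  [5.5→6]: (19.40+17.11)/2 × 0.5 = 9.1275
  [6→6.5]: (17.11+15.07)/2 × 0.5 = 8.045
  [6.5→10.5]: (15.07+5.41)/2 × 4 = 40.96
  Sum = 215.59375 µg/mL·hr
k_e = ln2 / t½ = 0.693147 / 2.7 = 0.2567 hr^-1
Extrapolated tail: C_last / k_e = 5.41 / 0.2567 = 21.075
AUC_0→∞ = 215.59375 + 21.075 = 236.66875 µg/mL·hr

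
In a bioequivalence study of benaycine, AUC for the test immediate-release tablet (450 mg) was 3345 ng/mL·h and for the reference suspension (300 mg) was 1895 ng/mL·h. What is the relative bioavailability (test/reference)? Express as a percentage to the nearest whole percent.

F_rel = 118%

F_rel = (AUC_test/D_test) / (AUC_ref/D_ref)
      = (3345/450) / (1895/300)
      = 7.43333 / 6.31667 = 1.1768 = 117.68%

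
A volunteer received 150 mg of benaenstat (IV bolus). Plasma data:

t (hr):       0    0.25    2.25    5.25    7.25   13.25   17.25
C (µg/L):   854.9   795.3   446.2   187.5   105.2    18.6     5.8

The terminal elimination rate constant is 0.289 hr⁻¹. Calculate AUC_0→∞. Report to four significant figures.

Trapezoidal AUC_0→17.25:
  [0→0.25]: (854.9+795.3)/2 × 0.25 = 206.275
  [0.25→2.25]: (795.3+446.2)/2 × 2 = 1241.5
  [2.25→5.25]: (446.2+187.5)/2 × 3 = 950.55
  [5.25→7.25]: (187.5+105.2)/2 × 2 = 292.7
  [7.25→13.25]: (105.2+18.6)/2 × 6 = 371.4
  [13.25→17.25]: (18.6+5.8)/2 × 4 = 48.8
  Sum = 3111.225 µg/L·hr
Extrapolated tail: C_last / k_e = 5.8 / 0.289 = 20.069
AUC_0→∞ = 3111.225 + 20.069 = 3131.294 µg/L·hr

AUC = 3131 µg/L·hr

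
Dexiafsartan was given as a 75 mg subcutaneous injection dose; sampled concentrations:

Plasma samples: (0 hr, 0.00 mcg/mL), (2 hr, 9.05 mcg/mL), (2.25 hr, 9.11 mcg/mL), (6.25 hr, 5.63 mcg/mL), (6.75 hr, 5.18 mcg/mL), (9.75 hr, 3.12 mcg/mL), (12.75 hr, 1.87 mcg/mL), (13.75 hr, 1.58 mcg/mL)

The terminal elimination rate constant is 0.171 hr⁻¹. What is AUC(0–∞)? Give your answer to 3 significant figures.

Trapezoidal AUC_0→13.75:
  [0→2]: (0.00+9.05)/2 × 2 = 9.05
  [2→2.25]: (9.05+9.11)/2 × 0.25 = 2.27
  [2.25→6.25]: (9.11+5.63)/2 × 4 = 29.48
  [6.25→6.75]: (5.63+5.18)/2 × 0.5 = 2.7025
  [6.75→9.75]: (5.18+3.12)/2 × 3 = 12.45
  [9.75→12.75]: (3.12+1.87)/2 × 3 = 7.485
  [12.75→13.75]: (1.87+1.58)/2 × 1 = 1.725
  Sum = 65.1625 mcg/mL·hr
Extrapolated tail: C_last / k_e = 1.58 / 0.171 = 9.240
AUC_0→∞ = 65.1625 + 9.240 = 74.4025 mcg/mL·hr

AUC = 74.4 mcg/mL·hr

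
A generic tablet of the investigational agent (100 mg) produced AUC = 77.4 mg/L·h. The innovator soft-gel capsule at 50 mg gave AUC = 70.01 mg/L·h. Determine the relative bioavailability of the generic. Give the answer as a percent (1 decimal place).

F_rel = (AUC_test/D_test) / (AUC_ref/D_ref)
      = (77.4/100) / (70.01/50)
      = 0.774 / 1.4002 = 0.5528 = 55.28%

F_rel = 55.3%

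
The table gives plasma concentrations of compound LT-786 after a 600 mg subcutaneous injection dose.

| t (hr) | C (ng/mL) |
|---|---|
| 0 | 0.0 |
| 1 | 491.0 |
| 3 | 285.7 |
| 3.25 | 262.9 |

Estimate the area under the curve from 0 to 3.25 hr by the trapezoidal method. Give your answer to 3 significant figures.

Trapezoidal AUC_0→3.25:
  [0→1]: (0.0+491.0)/2 × 1 = 245.5
  [1→3]: (491.0+285.7)/2 × 2 = 776.7
  [3→3.25]: (285.7+262.9)/2 × 0.25 = 68.575
  Sum = 1090.775 ng/mL·hr

AUC = 1090 ng/mL·hr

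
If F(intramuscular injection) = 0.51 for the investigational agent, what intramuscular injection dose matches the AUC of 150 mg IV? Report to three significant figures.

For equal systemic exposure: F × D_ev = D_iv
D_ev = D_iv / F = 150 / 0.51 = 294.118 mg

D_intramuscular = 294 mg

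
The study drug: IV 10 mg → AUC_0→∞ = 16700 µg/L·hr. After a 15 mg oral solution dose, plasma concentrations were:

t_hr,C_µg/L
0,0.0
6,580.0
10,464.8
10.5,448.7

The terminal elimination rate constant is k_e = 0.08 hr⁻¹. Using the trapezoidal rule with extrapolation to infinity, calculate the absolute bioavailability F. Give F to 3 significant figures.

F = 0.386

Trapezoidal AUC_0→10.5 (oral solution):
  [0→6]: (0.0+580.0)/2 × 6 = 1740.0
  [6→10]: (580.0+464.8)/2 × 4 = 2089.6
  [10→10.5]: (464.8+448.7)/2 × 0.5 = 228.375
  Sum = 4057.975 µg/L·hr
Tail: C_last/k_e = 448.7/0.08 = 5608.750
AUC_0→∞ (oral solution) = 4057.975 + 5608.750 = 9666.725 µg/L·hr
F = (AUC_ev/D_ev)/(AUC_iv/D_iv) = (9666.725/15)/(16700/10) = 644.448/1670 = 0.3859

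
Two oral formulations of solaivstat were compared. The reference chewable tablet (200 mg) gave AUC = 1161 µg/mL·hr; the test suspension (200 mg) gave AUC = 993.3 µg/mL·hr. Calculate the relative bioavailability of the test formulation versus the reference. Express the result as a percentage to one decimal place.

F_rel = 85.6%

F_rel = (AUC_test/D_test) / (AUC_ref/D_ref)
      = (993.3/200) / (1161/200)
      = 4.9665 / 5.805 = 0.8556 = 85.56%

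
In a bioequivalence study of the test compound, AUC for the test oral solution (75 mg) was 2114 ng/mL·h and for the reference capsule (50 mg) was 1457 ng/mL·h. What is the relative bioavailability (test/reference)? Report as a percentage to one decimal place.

F_rel = (AUC_test/D_test) / (AUC_ref/D_ref)
      = (2114/75) / (1457/50)
      = 28.1867 / 29.14 = 0.9673 = 96.73%

F_rel = 96.7%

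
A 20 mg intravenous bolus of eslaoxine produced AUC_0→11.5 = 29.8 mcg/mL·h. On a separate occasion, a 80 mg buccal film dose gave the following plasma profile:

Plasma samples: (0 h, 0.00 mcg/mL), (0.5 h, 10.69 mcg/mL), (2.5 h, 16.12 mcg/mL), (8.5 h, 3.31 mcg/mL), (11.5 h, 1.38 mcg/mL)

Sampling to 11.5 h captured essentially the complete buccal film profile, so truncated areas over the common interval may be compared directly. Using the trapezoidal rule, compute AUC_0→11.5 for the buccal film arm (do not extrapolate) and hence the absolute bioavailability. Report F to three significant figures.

F = 0.795

Trapezoidal AUC_0→11.5 (buccal film):
  [0→0.5]: (0.00+10.69)/2 × 0.5 = 2.6725
  [0.5→2.5]: (10.69+16.12)/2 × 2 = 26.81
  [2.5→8.5]: (16.12+3.31)/2 × 6 = 58.29
  [8.5→11.5]: (3.31+1.38)/2 × 3 = 7.035
  Sum = 94.8075 mcg/mL·h
F = (AUC_ev/D_ev)/(AUC_iv/D_iv) = (94.8075/80)/(29.8/20) = 1.18509/1.49 = 0.7954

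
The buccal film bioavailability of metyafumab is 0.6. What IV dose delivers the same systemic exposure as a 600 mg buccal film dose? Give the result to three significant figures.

Systemic exposure from an extravascular dose = F × D_ev, so the equivalent IV dose is F × D_ev.
D_iv = F × D_ev = 0.6 × 600 = 360 mg

D_iv = 360 mg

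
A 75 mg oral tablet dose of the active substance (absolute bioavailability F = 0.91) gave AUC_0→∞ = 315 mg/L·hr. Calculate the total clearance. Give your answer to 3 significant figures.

CL = 0.217 L/hr

CL = F × Dose / AUC_0→∞
   = 0.91 × 75 / 315 = 0.216667 L/hr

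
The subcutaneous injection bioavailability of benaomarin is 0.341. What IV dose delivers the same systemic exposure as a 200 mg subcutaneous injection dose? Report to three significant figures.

D_iv = 68.2 mg

Systemic exposure from an extravascular dose = F × D_ev, so the equivalent IV dose is F × D_ev.
D_iv = F × D_ev = 0.341 × 200 = 68.2 mg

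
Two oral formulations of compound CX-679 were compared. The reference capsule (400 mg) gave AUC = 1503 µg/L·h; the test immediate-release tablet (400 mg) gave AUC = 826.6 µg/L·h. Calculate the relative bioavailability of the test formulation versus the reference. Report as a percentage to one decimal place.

F_rel = 55.0%

F_rel = (AUC_test/D_test) / (AUC_ref/D_ref)
      = (826.6/400) / (1503/400)
      = 2.0665 / 3.7575 = 0.5500 = 55.00%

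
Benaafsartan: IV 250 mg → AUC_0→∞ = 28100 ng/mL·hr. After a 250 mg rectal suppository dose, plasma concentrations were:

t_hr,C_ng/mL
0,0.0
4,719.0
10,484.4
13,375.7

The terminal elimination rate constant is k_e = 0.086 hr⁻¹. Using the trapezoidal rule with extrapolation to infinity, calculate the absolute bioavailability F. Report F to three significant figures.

Trapezoidal AUC_0→13 (rectal suppository):
  [0→4]: (0.0+719.0)/2 × 4 = 1438.0
  [4→10]: (719.0+484.4)/2 × 6 = 3610.2
  [10→13]: (484.4+375.7)/2 × 3 = 1290.15
  Sum = 6338.35 ng/mL·hr
Tail: C_last/k_e = 375.7/0.086 = 4368.605
AUC_0→∞ (rectal suppository) = 6338.35 + 4368.605 = 10706.955 ng/mL·hr
F = (AUC_ev/D_ev)/(AUC_iv/D_iv) = (10706.955/250)/(28100/250) = 42.82782/112.4 = 0.3810

F = 0.381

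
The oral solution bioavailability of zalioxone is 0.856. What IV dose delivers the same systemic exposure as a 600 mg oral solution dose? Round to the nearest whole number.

D_iv = 514 mg

Systemic exposure from an extravascular dose = F × D_ev, so the equivalent IV dose is F × D_ev.
D_iv = F × D_ev = 0.856 × 600 = 513.6 mg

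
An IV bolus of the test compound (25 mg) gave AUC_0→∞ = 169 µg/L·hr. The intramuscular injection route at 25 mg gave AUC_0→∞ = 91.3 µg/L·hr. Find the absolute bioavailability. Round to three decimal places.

F = 0.540

F = (AUC_ev / D_ev) / (AUC_iv / D_iv)
  = (91.3/25) / (169/25)
  = 3.652 / 6.76 = 0.5402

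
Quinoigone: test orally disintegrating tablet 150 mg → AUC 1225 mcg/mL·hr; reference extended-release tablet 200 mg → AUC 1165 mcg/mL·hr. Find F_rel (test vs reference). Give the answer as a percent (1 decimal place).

F_rel = (AUC_test/D_test) / (AUC_ref/D_ref)
      = (1225/150) / (1165/200)
      = 8.16667 / 5.825 = 1.4020 = 140.20%

F_rel = 140.2%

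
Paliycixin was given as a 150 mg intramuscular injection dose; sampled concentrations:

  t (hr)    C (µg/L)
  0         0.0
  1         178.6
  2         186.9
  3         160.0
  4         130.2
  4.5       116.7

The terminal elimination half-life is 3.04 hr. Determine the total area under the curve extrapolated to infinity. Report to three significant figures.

Trapezoidal AUC_0→4.5:
  [0→1]: (0.0+178.6)/2 × 1 = 89.3
  [1→2]: (178.6+186.9)/2 × 1 = 182.75
  [2→3]: (186.9+160.0)/2 × 1 = 173.45
  [3→4]: (160.0+130.2)/2 × 1 = 145.1
  [4→4.5]: (130.2+116.7)/2 × 0.5 = 61.725
  Sum = 652.325 µg/L·hr
k_e = ln2 / t½ = 0.693147 / 3.04 = 0.2280 hr^-1
Extrapolated tail: C_last / k_e = 116.7 / 0.228 = 511.842
AUC_0→∞ = 652.325 + 511.842 = 1164.167 µg/L·hr

AUC = 1160 µg/L·hr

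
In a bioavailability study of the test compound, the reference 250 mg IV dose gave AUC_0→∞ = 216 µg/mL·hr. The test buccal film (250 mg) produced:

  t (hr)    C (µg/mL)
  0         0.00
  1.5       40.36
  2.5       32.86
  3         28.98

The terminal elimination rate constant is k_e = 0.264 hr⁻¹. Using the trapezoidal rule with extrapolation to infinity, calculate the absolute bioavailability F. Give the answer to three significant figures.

Trapezoidal AUC_0→3 (buccal film):
  [0→1.5]: (0.00+40.36)/2 × 1.5 = 30.27
  [1.5→2.5]: (40.36+32.86)/2 × 1 = 36.61
  [2.5→3]: (32.86+28.98)/2 × 0.5 = 15.46
  Sum = 82.34 µg/mL·hr
Tail: C_last/k_e = 28.98/0.264 = 109.773
AUC_0→∞ (buccal film) = 82.34 + 109.773 = 192.113 µg/mL·hr
F = (AUC_ev/D_ev)/(AUC_iv/D_iv) = (192.113/250)/(216/250) = 0.768452/0.864 = 0.8894

F = 0.889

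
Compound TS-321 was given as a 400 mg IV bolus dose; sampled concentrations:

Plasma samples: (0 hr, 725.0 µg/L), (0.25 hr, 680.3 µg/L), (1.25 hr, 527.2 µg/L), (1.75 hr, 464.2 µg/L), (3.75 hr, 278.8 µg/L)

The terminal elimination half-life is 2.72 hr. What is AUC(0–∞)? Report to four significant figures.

AUC = 2864 µg/L·hr

Trapezoidal AUC_0→3.75:
  [0→0.25]: (725.0+680.3)/2 × 0.25 = 175.6625
  [0.25→1.25]: (680.3+527.2)/2 × 1 = 603.75
  [1.25→1.75]: (527.2+464.2)/2 × 0.5 = 247.85
  [1.75→3.75]: (464.2+278.8)/2 × 2 = 743.0
  Sum = 1770.2625 µg/L·hr
k_e = ln2 / t½ = 0.693147 / 2.72 = 0.2548 hr^-1
Extrapolated tail: C_last / k_e = 278.8 / 0.2548 = 1094.192
AUC_0→∞ = 1770.2625 + 1094.192 = 2864.4545 µg/L·hr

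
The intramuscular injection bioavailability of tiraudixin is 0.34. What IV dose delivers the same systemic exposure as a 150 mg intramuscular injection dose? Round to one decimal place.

Systemic exposure from an extravascular dose = F × D_ev, so the equivalent IV dose is F × D_ev.
D_iv = F × D_ev = 0.34 × 150 = 51 mg

D_iv = 51.0 mg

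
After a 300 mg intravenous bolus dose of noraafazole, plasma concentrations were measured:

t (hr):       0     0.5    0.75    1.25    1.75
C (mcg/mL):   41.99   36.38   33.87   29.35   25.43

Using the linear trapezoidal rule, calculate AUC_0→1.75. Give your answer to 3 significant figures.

AUC = 57.9 mcg/mL·hr

Trapezoidal AUC_0→1.75:
  [0→0.5]: (41.99+36.38)/2 × 0.5 = 19.5925
  [0.5→0.75]: (36.38+33.87)/2 × 0.25 = 8.78125
  [0.75→1.25]: (33.87+29.35)/2 × 0.5 = 15.805
  [1.25→1.75]: (29.35+25.43)/2 × 0.5 = 13.695
  Sum = 57.87375 mcg/mL·hr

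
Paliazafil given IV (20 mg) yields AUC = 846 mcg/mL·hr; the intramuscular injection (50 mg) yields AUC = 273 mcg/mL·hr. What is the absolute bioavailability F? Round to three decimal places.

F = (AUC_ev / D_ev) / (AUC_iv / D_iv)
  = (273/50) / (846/20)
  = 5.46 / 42.3 = 0.1291

F = 0.129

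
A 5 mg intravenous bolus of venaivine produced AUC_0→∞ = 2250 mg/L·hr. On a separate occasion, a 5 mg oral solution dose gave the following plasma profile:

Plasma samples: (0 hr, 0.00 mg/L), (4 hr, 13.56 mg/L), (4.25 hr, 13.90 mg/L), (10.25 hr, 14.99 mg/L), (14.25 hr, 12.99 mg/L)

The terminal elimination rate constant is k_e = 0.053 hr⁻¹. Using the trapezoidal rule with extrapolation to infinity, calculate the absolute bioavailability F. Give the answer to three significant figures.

Trapezoidal AUC_0→14.25 (oral solution):
  [0→4]: (0.00+13.56)/2 × 4 = 27.12
  [4→4.25]: (13.56+13.90)/2 × 0.25 = 3.4325
  [4.25→10.25]: (13.90+14.99)/2 × 6 = 86.67
  [10.25→14.25]: (14.99+12.99)/2 × 4 = 55.96
  Sum = 173.1825 mg/L·hr
Tail: C_last/k_e = 12.99/0.053 = 245.094
AUC_0→∞ (oral solution) = 173.1825 + 245.094 = 418.2765 mg/L·hr
F = (AUC_ev/D_ev)/(AUC_iv/D_iv) = (418.2765/5)/(2250/5) = 83.6553/450 = 0.1859

F = 0.186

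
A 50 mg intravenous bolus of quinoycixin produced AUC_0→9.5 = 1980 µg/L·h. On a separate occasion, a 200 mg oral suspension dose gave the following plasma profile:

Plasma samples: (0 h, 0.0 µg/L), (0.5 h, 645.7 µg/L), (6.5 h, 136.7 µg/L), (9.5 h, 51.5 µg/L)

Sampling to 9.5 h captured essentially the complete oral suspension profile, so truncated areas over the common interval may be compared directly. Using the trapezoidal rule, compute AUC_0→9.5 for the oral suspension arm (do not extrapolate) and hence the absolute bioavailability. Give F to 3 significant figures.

Trapezoidal AUC_0→9.5 (oral suspension):
  [0→0.5]: (0.0+645.7)/2 × 0.5 = 161.425
  [0.5→6.5]: (645.7+136.7)/2 × 6 = 2347.2
  [6.5→9.5]: (136.7+51.5)/2 × 3 = 282.3
  Sum = 2790.925 µg/L·h
F = (AUC_ev/D_ev)/(AUC_iv/D_iv) = (2790.925/200)/(1980/50) = 13.954625/39.6 = 0.3524

F = 0.352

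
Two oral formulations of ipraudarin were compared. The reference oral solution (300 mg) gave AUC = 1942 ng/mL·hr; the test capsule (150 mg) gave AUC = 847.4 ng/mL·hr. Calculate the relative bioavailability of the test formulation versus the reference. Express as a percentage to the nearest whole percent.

F_rel = 87%

F_rel = (AUC_test/D_test) / (AUC_ref/D_ref)
      = (847.4/150) / (1942/300)
      = 5.64933 / 6.47333 = 0.8727 = 87.27%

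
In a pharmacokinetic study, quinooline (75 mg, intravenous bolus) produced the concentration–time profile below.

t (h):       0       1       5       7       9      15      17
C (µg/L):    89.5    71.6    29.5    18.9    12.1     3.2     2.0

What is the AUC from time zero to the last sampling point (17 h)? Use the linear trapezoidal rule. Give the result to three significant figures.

AUC = 413 µg/L·h

Trapezoidal AUC_0→17:
  [0→1]: (89.5+71.6)/2 × 1 = 80.55
  [1→5]: (71.6+29.5)/2 × 4 = 202.2
  [5→7]: (29.5+18.9)/2 × 2 = 48.4
  [7→9]: (18.9+12.1)/2 × 2 = 31.0
  [9→15]: (12.1+3.2)/2 × 6 = 45.9
  [15→17]: (3.2+2.0)/2 × 2 = 5.2
  Sum = 413.25 µg/L·h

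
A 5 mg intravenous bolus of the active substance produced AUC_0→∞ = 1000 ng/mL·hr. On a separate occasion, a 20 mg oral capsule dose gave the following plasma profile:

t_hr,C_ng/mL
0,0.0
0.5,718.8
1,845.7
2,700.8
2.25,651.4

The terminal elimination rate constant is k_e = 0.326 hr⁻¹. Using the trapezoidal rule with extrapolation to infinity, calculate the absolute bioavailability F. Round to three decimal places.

F = 0.878

Trapezoidal AUC_0→2.25 (oral capsule):
  [0→0.5]: (0.0+718.8)/2 × 0.5 = 179.7
  [0.5→1]: (718.8+845.7)/2 × 0.5 = 391.125
  [1→2]: (845.7+700.8)/2 × 1 = 773.25
  [2→2.25]: (700.8+651.4)/2 × 0.25 = 169.025
  Sum = 1513.1 ng/mL·hr
Tail: C_last/k_e = 651.4/0.326 = 1998.160
AUC_0→∞ (oral capsule) = 1513.1 + 1998.160 = 3511.26 ng/mL·hr
F = (AUC_ev/D_ev)/(AUC_iv/D_iv) = (3511.26/20)/(1000/5) = 175.563/200 = 0.8778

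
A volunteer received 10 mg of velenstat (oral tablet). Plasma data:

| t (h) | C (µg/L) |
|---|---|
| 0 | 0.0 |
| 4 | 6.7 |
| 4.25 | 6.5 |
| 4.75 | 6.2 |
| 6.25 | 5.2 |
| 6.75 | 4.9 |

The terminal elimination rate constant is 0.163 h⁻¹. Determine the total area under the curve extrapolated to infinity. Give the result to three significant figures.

Trapezoidal AUC_0→6.75:
  [0→4]: (0.0+6.7)/2 × 4 = 13.4
  [4→4.25]: (6.7+6.5)/2 × 0.25 = 1.65
  [4.25→4.75]: (6.5+6.2)/2 × 0.5 = 3.175
  [4.75→6.25]: (6.2+5.2)/2 × 1.5 = 8.55
  [6.25→6.75]: (5.2+4.9)/2 × 0.5 = 2.525
  Sum = 29.3 µg/L·h
Extrapolated tail: C_last / k_e = 4.9 / 0.163 = 30.061
AUC_0→∞ = 29.3 + 30.061 = 59.361 µg/L·h

AUC = 59.4 µg/L·h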